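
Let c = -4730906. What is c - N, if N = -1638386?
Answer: -3092520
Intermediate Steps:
c - N = -4730906 - 1*(-1638386) = -4730906 + 1638386 = -3092520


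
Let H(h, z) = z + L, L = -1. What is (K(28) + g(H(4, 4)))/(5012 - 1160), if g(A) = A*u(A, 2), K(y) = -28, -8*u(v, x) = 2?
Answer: -115/15408 ≈ -0.0074637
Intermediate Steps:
u(v, x) = -¼ (u(v, x) = -⅛*2 = -¼)
H(h, z) = -1 + z (H(h, z) = z - 1 = -1 + z)
g(A) = -A/4 (g(A) = A*(-¼) = -A/4)
(K(28) + g(H(4, 4)))/(5012 - 1160) = (-28 - (-1 + 4)/4)/(5012 - 1160) = (-28 - ¼*3)/3852 = (-28 - ¾)*(1/3852) = -115/4*1/3852 = -115/15408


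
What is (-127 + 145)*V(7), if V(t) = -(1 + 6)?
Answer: -126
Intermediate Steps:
V(t) = -7 (V(t) = -1*7 = -7)
(-127 + 145)*V(7) = (-127 + 145)*(-7) = 18*(-7) = -126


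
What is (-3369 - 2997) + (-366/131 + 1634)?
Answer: -620258/131 ≈ -4734.8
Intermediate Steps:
(-3369 - 2997) + (-366/131 + 1634) = -6366 + (-366*1/131 + 1634) = -6366 + (-366/131 + 1634) = -6366 + 213688/131 = -620258/131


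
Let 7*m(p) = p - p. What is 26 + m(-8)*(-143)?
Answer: 26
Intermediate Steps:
m(p) = 0 (m(p) = (p - p)/7 = (⅐)*0 = 0)
26 + m(-8)*(-143) = 26 + 0*(-143) = 26 + 0 = 26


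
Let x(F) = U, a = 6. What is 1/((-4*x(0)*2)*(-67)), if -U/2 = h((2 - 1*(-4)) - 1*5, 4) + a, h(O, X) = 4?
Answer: -1/10720 ≈ -9.3284e-5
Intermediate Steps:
U = -20 (U = -2*(4 + 6) = -2*10 = -20)
x(F) = -20
1/((-4*x(0)*2)*(-67)) = 1/((-4*(-20)*2)*(-67)) = 1/((80*2)*(-67)) = 1/(160*(-67)) = 1/(-10720) = -1/10720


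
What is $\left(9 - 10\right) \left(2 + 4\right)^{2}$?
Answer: $-36$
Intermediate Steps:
$\left(9 - 10\right) \left(2 + 4\right)^{2} = - 6^{2} = \left(-1\right) 36 = -36$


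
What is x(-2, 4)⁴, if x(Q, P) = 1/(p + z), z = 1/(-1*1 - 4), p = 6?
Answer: 625/707281 ≈ 0.00088367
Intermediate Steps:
z = -⅕ (z = 1/(-1 - 4) = 1/(-5) = -⅕ ≈ -0.20000)
x(Q, P) = 5/29 (x(Q, P) = 1/(6 - ⅕) = 1/(29/5) = 5/29)
x(-2, 4)⁴ = (5/29)⁴ = 625/707281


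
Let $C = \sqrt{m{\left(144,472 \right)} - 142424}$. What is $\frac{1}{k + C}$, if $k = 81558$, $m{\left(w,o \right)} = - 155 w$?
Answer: $\frac{40779}{3325936054} - \frac{i \sqrt{41186}}{3325936054} \approx 1.2261 \cdot 10^{-5} - 6.1018 \cdot 10^{-8} i$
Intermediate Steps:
$C = 2 i \sqrt{41186}$ ($C = \sqrt{\left(-155\right) 144 - 142424} = \sqrt{-22320 - 142424} = \sqrt{-164744} = 2 i \sqrt{41186} \approx 405.89 i$)
$\frac{1}{k + C} = \frac{1}{81558 + 2 i \sqrt{41186}}$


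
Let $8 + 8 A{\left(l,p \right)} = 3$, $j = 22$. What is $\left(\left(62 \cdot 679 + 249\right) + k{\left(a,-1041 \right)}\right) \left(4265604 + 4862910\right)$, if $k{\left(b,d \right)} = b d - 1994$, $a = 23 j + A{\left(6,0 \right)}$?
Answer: $- \frac{17736424282323}{4} \approx -4.4341 \cdot 10^{12}$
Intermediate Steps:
$A{\left(l,p \right)} = - \frac{5}{8}$ ($A{\left(l,p \right)} = -1 + \frac{1}{8} \cdot 3 = -1 + \frac{3}{8} = - \frac{5}{8}$)
$a = \frac{4043}{8}$ ($a = 23 \cdot 22 - \frac{5}{8} = 506 - \frac{5}{8} = \frac{4043}{8} \approx 505.38$)
$k{\left(b,d \right)} = -1994 + b d$
$\left(\left(62 \cdot 679 + 249\right) + k{\left(a,-1041 \right)}\right) \left(4265604 + 4862910\right) = \left(\left(62 \cdot 679 + 249\right) + \left(-1994 + \frac{4043}{8} \left(-1041\right)\right)\right) \left(4265604 + 4862910\right) = \left(\left(42098 + 249\right) - \frac{4224715}{8}\right) 9128514 = \left(42347 - \frac{4224715}{8}\right) 9128514 = \left(- \frac{3885939}{8}\right) 9128514 = - \frac{17736424282323}{4}$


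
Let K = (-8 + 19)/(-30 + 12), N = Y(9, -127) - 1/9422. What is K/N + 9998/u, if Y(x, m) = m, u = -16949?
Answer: -106793697161/182529797895 ≈ -0.58508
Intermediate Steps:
N = -1196595/9422 (N = -127 - 1/9422 = -1196595/9422 ≈ -127.00)
K = -11/18 (K = 11/(-18) = 11*(-1/18) = -11/18 ≈ -0.61111)
K/N + 9998/u = -11/(18*(-1196595/9422)) + 9998/(-16949) = -11/18*(-9422/1196595) + 9998*(-1/16949) = 51821/10769355 - 9998/16949 = -106793697161/182529797895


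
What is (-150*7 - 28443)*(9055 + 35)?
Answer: -268091370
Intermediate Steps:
(-150*7 - 28443)*(9055 + 35) = (-1050 - 28443)*9090 = -29493*9090 = -268091370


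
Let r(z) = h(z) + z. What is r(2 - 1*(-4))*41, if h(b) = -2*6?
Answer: -246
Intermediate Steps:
h(b) = -12
r(z) = -12 + z
r(2 - 1*(-4))*41 = (-12 + (2 - 1*(-4)))*41 = (-12 + (2 + 4))*41 = (-12 + 6)*41 = -6*41 = -246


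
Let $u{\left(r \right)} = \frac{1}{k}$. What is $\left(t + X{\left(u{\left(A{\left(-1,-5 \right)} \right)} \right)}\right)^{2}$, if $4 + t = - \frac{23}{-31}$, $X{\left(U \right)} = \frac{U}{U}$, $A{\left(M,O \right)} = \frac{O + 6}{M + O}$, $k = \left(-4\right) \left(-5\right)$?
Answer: $\frac{4900}{961} \approx 5.0989$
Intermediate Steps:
$k = 20$
$A{\left(M,O \right)} = \frac{6 + O}{M + O}$
$u{\left(r \right)} = \frac{1}{20}$
$X{\left(U \right)} = 1$
$t = - \frac{101}{31}$ ($t = -4 - \frac{23}{-31} = -4 - - \frac{23}{31} = -4 + \frac{23}{31} = - \frac{101}{31} \approx -3.2581$)
$\left(t + X{\left(u{\left(A{\left(-1,-5 \right)} \right)} \right)}\right)^{2} = \left(- \frac{101}{31} + 1\right)^{2} = \left(- \frac{70}{31}\right)^{2} = \frac{4900}{961}$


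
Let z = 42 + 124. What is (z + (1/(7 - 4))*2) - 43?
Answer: 371/3 ≈ 123.67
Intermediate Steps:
z = 166
(z + (1/(7 - 4))*2) - 43 = (166 + (1/(7 - 4))*2) - 43 = (166 + (1/3)*2) - 43 = (166 + (1*(⅓))*2) - 43 = (166 + (⅓)*2) - 43 = (166 + ⅔) - 43 = 500/3 - 43 = 371/3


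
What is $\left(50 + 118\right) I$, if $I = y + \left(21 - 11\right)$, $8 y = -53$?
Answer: $567$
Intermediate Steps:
$y = - \frac{53}{8}$ ($y = \frac{1}{8} \left(-53\right) = - \frac{53}{8} \approx -6.625$)
$I = \frac{27}{8}$ ($I = - \frac{53}{8} + \left(21 - 11\right) = - \frac{53}{8} + 10 = \frac{27}{8} \approx 3.375$)
$\left(50 + 118\right) I = \left(50 + 118\right) \frac{27}{8} = 168 \cdot \frac{27}{8} = 567$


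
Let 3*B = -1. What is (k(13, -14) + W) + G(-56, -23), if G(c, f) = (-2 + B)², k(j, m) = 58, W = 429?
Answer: 4432/9 ≈ 492.44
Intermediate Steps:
B = -⅓ (B = (⅓)*(-1) = -⅓ ≈ -0.33333)
G(c, f) = 49/9 (G(c, f) = (-2 - ⅓)² = (-7/3)² = 49/9)
(k(13, -14) + W) + G(-56, -23) = (58 + 429) + 49/9 = 487 + 49/9 = 4432/9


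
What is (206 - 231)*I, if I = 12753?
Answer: -318825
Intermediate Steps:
(206 - 231)*I = (206 - 231)*12753 = -25*12753 = -318825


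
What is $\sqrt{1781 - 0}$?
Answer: $\sqrt{1781} \approx 42.202$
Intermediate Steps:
$\sqrt{1781 - 0} = \sqrt{1781 + 0} = \sqrt{1781}$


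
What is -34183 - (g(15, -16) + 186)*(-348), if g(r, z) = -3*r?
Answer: 14885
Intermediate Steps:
-34183 - (g(15, -16) + 186)*(-348) = -34183 - (-3*15 + 186)*(-348) = -34183 - (-45 + 186)*(-348) = -34183 - 141*(-348) = -34183 - 1*(-49068) = -34183 + 49068 = 14885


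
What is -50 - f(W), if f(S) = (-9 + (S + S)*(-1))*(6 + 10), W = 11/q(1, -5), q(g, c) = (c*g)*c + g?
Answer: 1398/13 ≈ 107.54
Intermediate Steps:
q(g, c) = g + g*c**2 (q(g, c) = g*c**2 + g = g + g*c**2)
W = 11/26 (W = 11/((1*(1 + (-5)**2))) = 11/((1*(1 + 25))) = 11/((1*26)) = 11/26 ≈ 0.42308)
f(S) = -144 - 32*S (f(S) = (-9 + (2*S)*(-1))*16 = (-9 - 2*S)*16 = -144 - 32*S)
-50 - f(W) = -50 - (-144 - 32*11/26) = -50 - (-144 - 176/13) = -50 - 1*(-2048/13) = -50 + 2048/13 = 1398/13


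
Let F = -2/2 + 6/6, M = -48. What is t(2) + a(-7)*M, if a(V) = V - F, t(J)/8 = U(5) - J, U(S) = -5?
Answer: 280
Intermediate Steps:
F = 0 (F = -2*½ + 6*(⅙) = -1 + 1 = 0)
t(J) = -40 - 8*J (t(J) = 8*(-5 - J) = -40 - 8*J)
a(V) = V (a(V) = V - 1*0 = V + 0 = V)
t(2) + a(-7)*M = (-40 - 8*2) - 7*(-48) = (-40 - 16) + 336 = -56 + 336 = 280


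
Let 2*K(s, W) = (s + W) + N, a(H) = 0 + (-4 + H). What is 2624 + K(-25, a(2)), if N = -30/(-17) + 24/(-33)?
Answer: 976521/374 ≈ 2611.0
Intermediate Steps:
a(H) = -4 + H
N = 194/187 (N = -30*(-1/17) + 24*(-1/33) = 30/17 - 8/11 = 194/187 ≈ 1.0374)
K(s, W) = 97/187 + W/2 + s/2 (K(s, W) = ((s + W) + 194/187)/2 = ((W + s) + 194/187)/2 = (194/187 + W + s)/2 = 97/187 + W/2 + s/2)
2624 + K(-25, a(2)) = 2624 + (97/187 + (-4 + 2)/2 + (½)*(-25)) = 2624 + (97/187 + (½)*(-2) - 25/2) = 2624 + (97/187 - 1 - 25/2) = 2624 - 4855/374 = 976521/374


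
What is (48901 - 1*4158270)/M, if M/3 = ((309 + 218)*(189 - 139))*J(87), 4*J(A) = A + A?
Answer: -4109369/3438675 ≈ -1.1950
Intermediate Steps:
J(A) = A/2 (J(A) = (A + A)/4 = (2*A)/4 = A/2)
M = 3438675 (M = 3*(((309 + 218)*(189 - 139))*((½)*87)) = 3*((527*50)*(87/2)) = 3*(26350*(87/2)) = 3*1146225 = 3438675)
(48901 - 1*4158270)/M = (48901 - 1*4158270)/3438675 = (48901 - 4158270)*(1/3438675) = -4109369*1/3438675 = -4109369/3438675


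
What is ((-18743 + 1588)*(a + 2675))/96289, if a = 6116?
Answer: -150809605/96289 ≈ -1566.2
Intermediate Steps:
((-18743 + 1588)*(a + 2675))/96289 = ((-18743 + 1588)*(6116 + 2675))/96289 = -17155*8791*(1/96289) = -150809605*1/96289 = -150809605/96289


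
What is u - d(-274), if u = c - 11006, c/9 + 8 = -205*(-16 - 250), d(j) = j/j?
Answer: 479691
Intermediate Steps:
d(j) = 1
c = 490698 (c = -72 + 9*(-205*(-16 - 250)) = -72 + 9*(-205*(-266)) = -72 + 9*54530 = -72 + 490770 = 490698)
u = 479692 (u = 490698 - 11006 = 479692)
u - d(-274) = 479692 - 1*1 = 479692 - 1 = 479691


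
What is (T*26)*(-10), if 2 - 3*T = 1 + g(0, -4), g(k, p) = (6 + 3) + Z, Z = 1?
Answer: 780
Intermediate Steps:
g(k, p) = 10 (g(k, p) = (6 + 3) + 1 = 9 + 1 = 10)
T = -3 (T = ⅔ - (1 + 10)/3 = ⅔ - ⅓*11 = ⅔ - 11/3 = -3)
(T*26)*(-10) = -3*26*(-10) = -78*(-10) = 780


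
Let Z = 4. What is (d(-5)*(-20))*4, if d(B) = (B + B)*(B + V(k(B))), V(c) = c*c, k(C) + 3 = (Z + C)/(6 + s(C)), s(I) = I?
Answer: 8800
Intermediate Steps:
k(C) = -3 + (4 + C)/(6 + C)
V(c) = c**2
d(B) = 2*B*(B + 4*(-7 - B)**2/(6 + B)**2) (d(B) = (B + B)*(B + (2*(-7 - B)/(6 + B))**2) = (2*B)*(B + 4*(-7 - B)**2/(6 + B)**2) = 2*B*(B + 4*(-7 - B)**2/(6 + B)**2))
(d(-5)*(-20))*4 = ((2*(-5)**2 + 8*(-5)*(-7 - 1*(-5))**2/(6 - 5)**2)*(-20))*4 = ((2*25 + 8*(-5)*(-7 + 5)**2/1**2)*(-20))*4 = ((50 + 8*(-5)*(-2)**2*1)*(-20))*4 = ((50 + 8*(-5)*4*1)*(-20))*4 = ((50 - 160)*(-20))*4 = -110*(-20)*4 = 2200*4 = 8800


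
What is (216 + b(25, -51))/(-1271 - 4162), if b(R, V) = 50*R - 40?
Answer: -1426/5433 ≈ -0.26247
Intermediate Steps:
b(R, V) = -40 + 50*R
(216 + b(25, -51))/(-1271 - 4162) = (216 + (-40 + 50*25))/(-1271 - 4162) = (216 + (-40 + 1250))/(-5433) = (216 + 1210)*(-1/5433) = 1426*(-1/5433) = -1426/5433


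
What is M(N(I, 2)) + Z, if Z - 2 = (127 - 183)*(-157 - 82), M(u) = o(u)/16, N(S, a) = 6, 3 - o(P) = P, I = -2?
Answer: 214173/16 ≈ 13386.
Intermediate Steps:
o(P) = 3 - P
M(u) = 3/16 - u/16 (M(u) = (3 - u)/16 = (3 - u)*(1/16) = 3/16 - u/16)
Z = 13386 (Z = 2 + (127 - 183)*(-157 - 82) = 2 - 56*(-239) = 2 + 13384 = 13386)
M(N(I, 2)) + Z = (3/16 - 1/16*6) + 13386 = (3/16 - 3/8) + 13386 = -3/16 + 13386 = 214173/16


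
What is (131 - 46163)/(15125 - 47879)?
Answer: 7672/5459 ≈ 1.4054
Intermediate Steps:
(131 - 46163)/(15125 - 47879) = -46032/(-32754) = -46032*(-1/32754) = 7672/5459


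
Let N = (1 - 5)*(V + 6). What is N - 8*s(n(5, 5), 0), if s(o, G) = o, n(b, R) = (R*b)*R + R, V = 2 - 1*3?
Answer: -1060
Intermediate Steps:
V = -1 (V = 2 - 3 = -1)
n(b, R) = R + b*R² (n(b, R) = b*R² + R = R + b*R²)
N = -20 (N = (1 - 5)*(-1 + 6) = -4*5 = -20)
N - 8*s(n(5, 5), 0) = -20 - 40*(1 + 5*5) = -20 - 40*(1 + 25) = -20 - 40*26 = -20 - 8*130 = -20 - 1040 = -1060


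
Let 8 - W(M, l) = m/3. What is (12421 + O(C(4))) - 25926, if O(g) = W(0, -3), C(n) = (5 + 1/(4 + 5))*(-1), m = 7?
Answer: -40498/3 ≈ -13499.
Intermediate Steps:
W(M, l) = 17/3 (W(M, l) = 8 - 7/3 = 17/3)
C(n) = -46/9 (C(n) = (5 + 1/9)*(-1) = (5 + ⅑)*(-1) = (46/9)*(-1) = -46/9)
O(g) = 17/3
(12421 + O(C(4))) - 25926 = (12421 + 17/3) - 25926 = 37280/3 - 25926 = -40498/3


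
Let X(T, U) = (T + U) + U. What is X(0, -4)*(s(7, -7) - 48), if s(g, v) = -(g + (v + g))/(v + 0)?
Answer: 376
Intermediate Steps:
s(g, v) = -(v + 2*g)/v (s(g, v) = -(g + (g + v))/v = -(v + 2*g)/v)
X(T, U) = T + 2*U
X(0, -4)*(s(7, -7) - 48) = (0 + 2*(-4))*((-1*(-7) - 2*7)/(-7) - 48) = (0 - 8)*(-(7 - 14)/7 - 48) = -8*(-⅐*(-7) - 48) = -8*(1 - 48) = -8*(-47) = 376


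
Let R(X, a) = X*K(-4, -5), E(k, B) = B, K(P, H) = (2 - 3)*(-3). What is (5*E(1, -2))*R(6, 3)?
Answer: -180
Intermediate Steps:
K(P, H) = 3 (K(P, H) = -1*(-3) = 3)
R(X, a) = 3*X (R(X, a) = X*3 = 3*X)
(5*E(1, -2))*R(6, 3) = (5*(-2))*(3*6) = -10*18 = -180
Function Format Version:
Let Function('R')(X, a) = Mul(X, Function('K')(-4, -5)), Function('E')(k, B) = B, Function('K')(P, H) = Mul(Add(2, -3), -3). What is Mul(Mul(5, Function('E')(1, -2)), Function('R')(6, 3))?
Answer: -180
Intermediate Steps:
Function('K')(P, H) = 3 (Function('K')(P, H) = Mul(-1, -3) = 3)
Function('R')(X, a) = Mul(3, X) (Function('R')(X, a) = Mul(X, 3) = Mul(3, X))
Mul(Mul(5, Function('E')(1, -2)), Function('R')(6, 3)) = Mul(Mul(5, -2), Mul(3, 6)) = Mul(-10, 18) = -180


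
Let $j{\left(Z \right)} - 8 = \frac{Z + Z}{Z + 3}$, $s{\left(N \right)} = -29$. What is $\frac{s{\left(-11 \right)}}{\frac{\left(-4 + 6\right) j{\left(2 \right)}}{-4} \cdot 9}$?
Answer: $\frac{145}{198} \approx 0.73232$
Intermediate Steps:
$j{\left(Z \right)} = 8 + \frac{2 Z}{3 + Z}$ ($j{\left(Z \right)} = 8 + \frac{Z + Z}{Z + 3} = 8 + \frac{2 Z}{3 + Z}$)
$\frac{s{\left(-11 \right)}}{\frac{\left(-4 + 6\right) j{\left(2 \right)}}{-4} \cdot 9} = - \frac{29}{\frac{\left(-4 + 6\right) \frac{2 \left(12 + 5 \cdot 2\right)}{3 + 2}}{-4} \cdot 9} = - \frac{29}{2 \frac{2 \left(12 + 10\right)}{5} \left(- \frac{1}{4}\right) 9} = - \frac{29}{2 \cdot 2 \cdot \frac{1}{5} \cdot 22 \left(- \frac{1}{4}\right) 9} = - \frac{29}{2 \cdot \frac{44}{5} \left(- \frac{1}{4}\right) 9} = - \frac{29}{\frac{88}{5} \left(- \frac{1}{4}\right) 9} = - \frac{29}{\left(- \frac{22}{5}\right) 9} = - \frac{29}{- \frac{198}{5}} = \left(-29\right) \left(- \frac{5}{198}\right) = \frac{145}{198}$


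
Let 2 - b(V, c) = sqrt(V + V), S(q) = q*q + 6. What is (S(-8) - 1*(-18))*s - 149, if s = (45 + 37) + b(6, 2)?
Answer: 7243 - 176*sqrt(3) ≈ 6938.2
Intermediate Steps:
S(q) = 6 + q**2 (S(q) = q**2 + 6 = 6 + q**2)
b(V, c) = 2 - sqrt(2)*sqrt(V) (b(V, c) = 2 - sqrt(V + V) = 2 - sqrt(2*V) = 2 - sqrt(2)*sqrt(V))
s = 84 - 2*sqrt(3) (s = (45 + 37) + (2 - sqrt(2)*sqrt(6)) = 82 + (2 - 2*sqrt(3)) = 84 - 2*sqrt(3) ≈ 80.536)
(S(-8) - 1*(-18))*s - 149 = ((6 + (-8)**2) - 1*(-18))*(84 - 2*sqrt(3)) - 149 = ((6 + 64) + 18)*(84 - 2*sqrt(3)) - 149 = (70 + 18)*(84 - 2*sqrt(3)) - 149 = 88*(84 - 2*sqrt(3)) - 149 = (7392 - 176*sqrt(3)) - 149 = 7243 - 176*sqrt(3)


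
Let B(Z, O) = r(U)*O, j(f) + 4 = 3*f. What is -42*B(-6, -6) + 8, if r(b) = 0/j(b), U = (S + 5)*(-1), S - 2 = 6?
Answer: 8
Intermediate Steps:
S = 8 (S = 2 + 6 = 8)
U = -13 (U = (8 + 5)*(-1) = 13*(-1) = -13)
j(f) = -4 + 3*f
r(b) = 0 (r(b) = 0/(-4 + 3*b) = 0)
B(Z, O) = 0 (B(Z, O) = 0*O = 0)
-42*B(-6, -6) + 8 = -42*0 + 8 = 0 + 8 = 8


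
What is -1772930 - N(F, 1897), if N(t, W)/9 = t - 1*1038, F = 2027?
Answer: -1781831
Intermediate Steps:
N(t, W) = -9342 + 9*t (N(t, W) = 9*(t - 1*1038) = 9*(t - 1038) = 9*(-1038 + t) = -9342 + 9*t)
-1772930 - N(F, 1897) = -1772930 - (-9342 + 9*2027) = -1772930 - (-9342 + 18243) = -1772930 - 1*8901 = -1772930 - 8901 = -1781831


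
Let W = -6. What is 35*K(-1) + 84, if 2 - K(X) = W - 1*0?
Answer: 364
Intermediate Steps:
K(X) = 8 (K(X) = 2 - (-6 - 1*0) = 2 - (-6 + 0) = 2 - 1*(-6) = 2 + 6 = 8)
35*K(-1) + 84 = 35*8 + 84 = 280 + 84 = 364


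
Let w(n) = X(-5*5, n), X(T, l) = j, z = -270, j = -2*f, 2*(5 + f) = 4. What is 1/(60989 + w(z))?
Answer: 1/60995 ≈ 1.6395e-5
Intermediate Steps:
f = -3 (f = -5 + (½)*4 = -5 + 2 = -3)
j = 6 (j = -2*(-3) = 6)
X(T, l) = 6
w(n) = 6
1/(60989 + w(z)) = 1/(60989 + 6) = 1/60995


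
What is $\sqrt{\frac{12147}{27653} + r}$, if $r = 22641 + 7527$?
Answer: $\frac{\sqrt{23069455823703}}{27653} \approx 173.69$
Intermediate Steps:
$r = 30168$
$\sqrt{\frac{12147}{27653} + r} = \sqrt{\frac{12147}{27653} + 30168} = \sqrt{\frac{834247851}{27653}} = \frac{\sqrt{23069455823703}}{27653}$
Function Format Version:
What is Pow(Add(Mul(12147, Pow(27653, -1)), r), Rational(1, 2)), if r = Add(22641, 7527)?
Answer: Mul(Rational(1, 27653), Pow(23069455823703, Rational(1, 2))) ≈ 173.69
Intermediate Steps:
r = 30168
Pow(Add(Mul(12147, Pow(27653, -1)), r), Rational(1, 2)) = Pow(Add(Mul(12147, Pow(27653, -1)), 30168), Rational(1, 2)) = Pow(Add(Mul(12147, Rational(1, 27653)), 30168), Rational(1, 2)) = Pow(Add(Rational(12147, 27653), 30168), Rational(1, 2)) = Pow(Rational(834247851, 27653), Rational(1, 2)) = Mul(Rational(1, 27653), Pow(23069455823703, Rational(1, 2)))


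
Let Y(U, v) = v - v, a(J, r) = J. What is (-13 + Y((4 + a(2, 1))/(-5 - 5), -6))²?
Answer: 169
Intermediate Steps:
Y(U, v) = 0
(-13 + Y((4 + a(2, 1))/(-5 - 5), -6))² = (-13 + 0)² = (-13)² = 169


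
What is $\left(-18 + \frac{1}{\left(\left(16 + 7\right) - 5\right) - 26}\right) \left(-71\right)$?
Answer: $\frac{10295}{8} \approx 1286.9$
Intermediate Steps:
$\left(-18 + \frac{1}{\left(\left(16 + 7\right) - 5\right) - 26}\right) \left(-71\right) = \left(-18 + \frac{1}{\left(23 + \left(-24 + 19\right)\right) - 26}\right) \left(-71\right) = \left(-18 + \frac{1}{\left(23 - 5\right) - 26}\right) \left(-71\right) = \left(-18 + \frac{1}{18 - 26}\right) \left(-71\right) = \left(-18 + \frac{1}{-8}\right) \left(-71\right) = \left(-18 - \frac{1}{8}\right) \left(-71\right) = \left(- \frac{145}{8}\right) \left(-71\right) = \frac{10295}{8}$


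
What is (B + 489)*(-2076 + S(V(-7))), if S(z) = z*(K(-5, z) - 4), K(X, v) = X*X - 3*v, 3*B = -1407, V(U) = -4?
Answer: -44160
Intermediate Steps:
B = -469 (B = (⅓)*(-1407) = -469)
K(X, v) = X² - 3*v
S(z) = z*(21 - 3*z) (S(z) = z*(((-5)² - 3*z) - 4) = z*((25 - 3*z) - 4) = z*(21 - 3*z))
(B + 489)*(-2076 + S(V(-7))) = (-469 + 489)*(-2076 + 3*(-4)*(7 - 1*(-4))) = 20*(-2076 + 3*(-4)*(7 + 4)) = 20*(-2076 + 3*(-4)*11) = 20*(-2076 - 132) = 20*(-2208) = -44160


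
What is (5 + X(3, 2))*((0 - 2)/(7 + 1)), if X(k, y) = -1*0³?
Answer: -5/4 ≈ -1.2500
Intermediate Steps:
X(k, y) = 0 (X(k, y) = -1*0 = 0)
(5 + X(3, 2))*((0 - 2)/(7 + 1)) = (5 + 0)*((0 - 2)/(7 + 1)) = 5*(-2/8) = 5*(-2*⅛) = 5*(-¼) = -5/4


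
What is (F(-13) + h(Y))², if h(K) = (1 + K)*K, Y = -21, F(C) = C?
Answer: 165649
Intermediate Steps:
h(K) = K*(1 + K)
(F(-13) + h(Y))² = (-13 - 21*(1 - 21))² = (-13 - 21*(-20))² = (-13 + 420)² = 407² = 165649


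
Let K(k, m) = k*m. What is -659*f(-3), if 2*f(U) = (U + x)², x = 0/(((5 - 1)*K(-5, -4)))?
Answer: -5931/2 ≈ -2965.5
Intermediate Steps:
x = 0 (x = 0/(((5 - 1)*(-5*(-4)))) = 0/((4*20)) = 0/80 = 0*(1/80) = 0)
f(U) = U²/2 (f(U) = (U + 0)²/2 = U²/2)
-659*f(-3) = -659*(-3)²/2 = -659*9/2 = -5931/2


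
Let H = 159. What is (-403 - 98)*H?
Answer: -79659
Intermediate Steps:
(-403 - 98)*H = (-403 - 98)*159 = -501*159 = -79659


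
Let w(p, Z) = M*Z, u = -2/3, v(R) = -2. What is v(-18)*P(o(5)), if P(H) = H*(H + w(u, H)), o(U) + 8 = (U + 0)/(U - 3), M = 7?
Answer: -484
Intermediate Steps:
u = -2/3 (u = -2*1/3 = -2/3 ≈ -0.66667)
w(p, Z) = 7*Z
o(U) = -8 + U/(-3 + U) (o(U) = -8 + (U + 0)/(U - 3) = -8 + U/(-3 + U))
P(H) = 8*H**2 (P(H) = H*(H + 7*H) = H*(8*H) = 8*H**2)
v(-18)*P(o(5)) = -16*((24 - 7*5)/(-3 + 5))**2 = -16*((24 - 35)/2)**2 = -16*((1/2)*(-11))**2 = -16*(-11/2)**2 = -16*121/4 = -2*242 = -484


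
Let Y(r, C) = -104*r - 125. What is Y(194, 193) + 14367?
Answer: -5934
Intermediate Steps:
Y(r, C) = -125 - 104*r
Y(194, 193) + 14367 = (-125 - 104*194) + 14367 = (-125 - 20176) + 14367 = -20301 + 14367 = -5934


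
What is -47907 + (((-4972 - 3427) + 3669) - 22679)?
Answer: -75316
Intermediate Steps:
-47907 + (((-4972 - 3427) + 3669) - 22679) = -47907 + ((-8399 + 3669) - 22679) = -47907 + (-4730 - 22679) = -47907 - 27409 = -75316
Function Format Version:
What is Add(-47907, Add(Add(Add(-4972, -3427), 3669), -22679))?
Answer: -75316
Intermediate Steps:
Add(-47907, Add(Add(Add(-4972, -3427), 3669), -22679)) = Add(-47907, Add(Add(-8399, 3669), -22679)) = Add(-47907, Add(-4730, -22679)) = Add(-47907, -27409) = -75316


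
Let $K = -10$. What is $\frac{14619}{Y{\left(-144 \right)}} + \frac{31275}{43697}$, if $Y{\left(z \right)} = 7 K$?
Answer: $- \frac{636617193}{3058790} \approx -208.13$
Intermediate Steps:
$Y{\left(z \right)} = -70$ ($Y{\left(z \right)} = 7 \left(-10\right) = -70$)
$\frac{14619}{Y{\left(-144 \right)}} + \frac{31275}{43697} = \frac{14619}{-70} + \frac{31275}{43697} = 14619 \left(- \frac{1}{70}\right) + 31275 \cdot \frac{1}{43697} = - \frac{14619}{70} + \frac{31275}{43697} = - \frac{636617193}{3058790}$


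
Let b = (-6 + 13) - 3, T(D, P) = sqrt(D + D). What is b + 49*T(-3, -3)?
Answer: 4 + 49*I*sqrt(6) ≈ 4.0 + 120.03*I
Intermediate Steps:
T(D, P) = sqrt(2)*sqrt(D) (T(D, P) = sqrt(2*D) = sqrt(2)*sqrt(D))
b = 4 (b = 7 - 3 = 4)
b + 49*T(-3, -3) = 4 + 49*(sqrt(2)*sqrt(-3)) = 4 + 49*(sqrt(2)*(I*sqrt(3))) = 4 + 49*(I*sqrt(6)) = 4 + 49*I*sqrt(6)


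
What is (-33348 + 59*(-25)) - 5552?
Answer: -40375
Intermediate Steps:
(-33348 + 59*(-25)) - 5552 = (-33348 - 1475) - 5552 = -34823 - 5552 = -40375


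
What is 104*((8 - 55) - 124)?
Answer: -17784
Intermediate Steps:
104*((8 - 55) - 124) = 104*(-47 - 124) = 104*(-171) = -17784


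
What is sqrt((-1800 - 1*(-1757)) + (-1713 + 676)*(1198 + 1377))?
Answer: 3*I*sqrt(296702) ≈ 1634.1*I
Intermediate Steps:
sqrt((-1800 - 1*(-1757)) + (-1713 + 676)*(1198 + 1377)) = sqrt((-1800 + 1757) - 1037*2575) = sqrt(-43 - 2670275) = sqrt(-2670318) = 3*I*sqrt(296702)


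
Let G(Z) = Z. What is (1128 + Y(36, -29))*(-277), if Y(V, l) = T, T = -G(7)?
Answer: -310517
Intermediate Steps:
T = -7 (T = -1*7 = -7)
Y(V, l) = -7
(1128 + Y(36, -29))*(-277) = (1128 - 7)*(-277) = 1121*(-277) = -310517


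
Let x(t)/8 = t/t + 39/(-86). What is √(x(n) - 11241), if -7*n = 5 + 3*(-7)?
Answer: 5*I*√831061/43 ≈ 106.0*I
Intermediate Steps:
n = 16/7 (n = -(5 + 3*(-7))/7 = -(5 - 21)/7 = -⅐*(-16) = 16/7 ≈ 2.2857)
x(t) = 188/43 (x(t) = 8*(t/t + 39/(-86)) = 8*(1 + 39*(-1/86)) = 8*(1 - 39/86) = 8*(47/86) = 188/43)
√(x(n) - 11241) = √(188/43 - 11241) = √(-483175/43) = 5*I*√831061/43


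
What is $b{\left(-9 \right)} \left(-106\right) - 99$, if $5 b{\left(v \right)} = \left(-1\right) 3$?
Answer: $- \frac{177}{5} \approx -35.4$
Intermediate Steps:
$b{\left(v \right)} = - \frac{3}{5}$ ($b{\left(v \right)} = \frac{\left(-1\right) 3}{5} = \frac{1}{5} \left(-3\right) = - \frac{3}{5}$)
$b{\left(-9 \right)} \left(-106\right) - 99 = \left(- \frac{3}{5}\right) \left(-106\right) - 99 = \frac{318}{5} - 99 = - \frac{177}{5}$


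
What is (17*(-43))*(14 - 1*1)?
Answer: -9503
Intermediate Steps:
(17*(-43))*(14 - 1*1) = -731*(14 - 1) = -731*13 = -9503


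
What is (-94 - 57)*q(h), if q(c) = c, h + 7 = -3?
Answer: 1510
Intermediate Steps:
h = -10 (h = -7 - 3 = -10)
(-94 - 57)*q(h) = (-94 - 57)*(-10) = -151*(-10) = 1510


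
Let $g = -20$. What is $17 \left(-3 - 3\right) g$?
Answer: $2040$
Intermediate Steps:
$17 \left(-3 - 3\right) g = 17 \left(-3 - 3\right) \left(-20\right) = 17 \left(-6\right) \left(-20\right) = \left(-102\right) \left(-20\right) = 2040$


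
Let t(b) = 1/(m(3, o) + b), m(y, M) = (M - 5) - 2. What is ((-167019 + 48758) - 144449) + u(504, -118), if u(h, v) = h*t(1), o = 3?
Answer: -262878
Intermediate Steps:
m(y, M) = -7 + M (m(y, M) = (-5 + M) - 2 = -7 + M)
t(b) = 1/(-4 + b) (t(b) = 1/((-7 + 3) + b) = 1/(-4 + b))
u(h, v) = -h/3 (u(h, v) = h/(-4 + 1) = h/(-3) = h*(-⅓) = -h/3)
((-167019 + 48758) - 144449) + u(504, -118) = ((-167019 + 48758) - 144449) - ⅓*504 = (-118261 - 144449) - 168 = -262710 - 168 = -262878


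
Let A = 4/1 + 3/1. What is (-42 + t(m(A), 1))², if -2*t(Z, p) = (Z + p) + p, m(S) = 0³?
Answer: 1849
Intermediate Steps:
A = 7 (A = 4*1 + 3*1 = 4 + 3 = 7)
m(S) = 0
t(Z, p) = -p - Z/2 (t(Z, p) = -((Z + p) + p)/2 = -(Z + 2*p)/2 = -p - Z/2)
(-42 + t(m(A), 1))² = (-42 + (-1*1 - ½*0))² = (-42 + (-1 + 0))² = (-42 - 1)² = (-43)² = 1849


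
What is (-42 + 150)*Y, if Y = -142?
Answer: -15336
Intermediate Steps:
(-42 + 150)*Y = (-42 + 150)*(-142) = 108*(-142) = -15336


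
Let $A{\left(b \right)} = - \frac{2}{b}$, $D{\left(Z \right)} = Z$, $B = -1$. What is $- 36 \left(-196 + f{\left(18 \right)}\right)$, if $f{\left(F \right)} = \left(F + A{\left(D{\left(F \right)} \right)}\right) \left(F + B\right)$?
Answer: $-3892$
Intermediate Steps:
$f{\left(F \right)} = \left(-1 + F\right) \left(F - \frac{2}{F}\right)$ ($f{\left(F \right)} = \left(F - \frac{2}{F}\right) \left(F - 1\right) = \left(F - \frac{2}{F}\right) \left(-1 + F\right) = \left(-1 + F\right) \left(F - \frac{2}{F}\right)$)
$- 36 \left(-196 + f{\left(18 \right)}\right) = - 36 \left(-196 + \left(-2 + 18^{2} - 18 + \frac{2}{18}\right)\right) = - 36 \left(-196 + \left(-2 + 324 - 18 + 2 \cdot \frac{1}{18}\right)\right) = - 36 \left(-196 + \left(-2 + 324 - 18 + \frac{1}{9}\right)\right) = - 36 \left(-196 + \frac{2737}{9}\right) = \left(-36\right) \frac{973}{9} = -3892$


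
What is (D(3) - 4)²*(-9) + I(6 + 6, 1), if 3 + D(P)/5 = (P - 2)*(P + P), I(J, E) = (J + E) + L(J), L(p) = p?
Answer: -1064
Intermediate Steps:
I(J, E) = E + 2*J (I(J, E) = (J + E) + J = (E + J) + J = E + 2*J)
D(P) = -15 + 10*P*(-2 + P) (D(P) = -15 + 5*((P - 2)*(P + P)) = -15 + 5*((-2 + P)*(2*P)) = -15 + 5*(2*P*(-2 + P)) = -15 + 10*P*(-2 + P))
(D(3) - 4)²*(-9) + I(6 + 6, 1) = ((-15 - 20*3 + 10*3²) - 4)²*(-9) + (1 + 2*(6 + 6)) = ((-15 - 60 + 10*9) - 4)²*(-9) + (1 + 2*12) = ((-15 - 60 + 90) - 4)²*(-9) + (1 + 24) = (15 - 4)²*(-9) + 25 = 11²*(-9) + 25 = 121*(-9) + 25 = -1089 + 25 = -1064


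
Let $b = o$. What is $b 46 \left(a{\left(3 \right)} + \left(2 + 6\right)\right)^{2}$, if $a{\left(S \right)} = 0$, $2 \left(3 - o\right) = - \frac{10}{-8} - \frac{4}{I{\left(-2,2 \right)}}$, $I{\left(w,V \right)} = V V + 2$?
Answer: $\frac{23920}{3} \approx 7973.3$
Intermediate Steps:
$I{\left(w,V \right)} = 2 + V^{2}$ ($I{\left(w,V \right)} = V^{2} + 2 = 2 + V^{2}$)
$o = \frac{65}{24}$ ($o = 3 - \frac{- \frac{10}{-8} - \frac{4}{2 + 2^{2}}}{2} = 3 - \frac{\left(-10\right) \left(- \frac{1}{8}\right) - \frac{4}{2 + 4}}{2} = 3 - \frac{\frac{5}{4} - \frac{4}{6}}{2} = 3 - \frac{\frac{5}{4} - \frac{2}{3}}{2} = 3 - \frac{7}{24} = \frac{65}{24} \approx 2.7083$)
$b = \frac{65}{24} \approx 2.7083$
$b 46 \left(a{\left(3 \right)} + \left(2 + 6\right)\right)^{2} = \frac{65}{24} \cdot 46 \left(0 + \left(2 + 6\right)\right)^{2} = \frac{1495 \left(0 + 8\right)^{2}}{12} = \frac{1495 \cdot 8^{2}}{12} = \frac{1495}{12} \cdot 64 = \frac{23920}{3}$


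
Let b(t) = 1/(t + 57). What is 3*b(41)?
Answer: 3/98 ≈ 0.030612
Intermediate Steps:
b(t) = 1/(57 + t)
3*b(41) = 3/(57 + 41) = 3/98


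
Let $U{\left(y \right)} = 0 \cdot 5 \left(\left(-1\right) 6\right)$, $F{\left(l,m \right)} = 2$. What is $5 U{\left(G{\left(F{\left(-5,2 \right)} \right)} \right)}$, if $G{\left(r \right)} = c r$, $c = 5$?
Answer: $0$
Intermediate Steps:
$G{\left(r \right)} = 5 r$
$U{\left(y \right)} = 0$ ($U{\left(y \right)} = 0 \left(-6\right) = 0$)
$5 U{\left(G{\left(F{\left(-5,2 \right)} \right)} \right)} = 5 \cdot 0 = 0$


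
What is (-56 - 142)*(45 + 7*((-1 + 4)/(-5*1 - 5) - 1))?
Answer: -35541/5 ≈ -7108.2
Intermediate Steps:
(-56 - 142)*(45 + 7*((-1 + 4)/(-5*1 - 5) - 1)) = -198*(45 + 7*(3/(-5 - 5) - 1)) = -198*(45 + 7*(3/(-10) - 1)) = -198*(45 + 7*(3*(-⅒) - 1)) = -198*(45 + 7*(-3/10 - 1)) = -198*(45 + 7*(-13/10)) = -198*(45 - 91/10) = -198*359/10 = -35541/5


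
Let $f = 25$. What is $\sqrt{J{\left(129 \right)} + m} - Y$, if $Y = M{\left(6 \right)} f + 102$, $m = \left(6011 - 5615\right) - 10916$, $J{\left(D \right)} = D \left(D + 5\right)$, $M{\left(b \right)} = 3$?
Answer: $-177 + \sqrt{6766} \approx -94.744$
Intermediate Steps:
$J{\left(D \right)} = D \left(5 + D\right)$
$m = -10520$ ($m = \left(6011 - 5615\right) - 10916 = 396 - 10916 = -10520$)
$Y = 177$ ($Y = 3 \cdot 25 + 102 = 75 + 102 = 177$)
$\sqrt{J{\left(129 \right)} + m} - Y = \sqrt{129 \left(5 + 129\right) - 10520} - 177 = \sqrt{129 \cdot 134 - 10520} - 177 = \sqrt{17286 - 10520} - 177 = \sqrt{6766} - 177 = -177 + \sqrt{6766}$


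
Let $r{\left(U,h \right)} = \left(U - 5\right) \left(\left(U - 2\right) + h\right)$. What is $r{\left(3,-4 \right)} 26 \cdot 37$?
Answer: $5772$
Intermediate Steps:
$r{\left(U,h \right)} = \left(-5 + U\right) \left(-2 + U + h\right)$ ($r{\left(U,h \right)} = \left(-5 + U\right) \left(\left(-2 + U\right) + h\right) = \left(-5 + U\right) \left(-2 + U + h\right)$)
$r{\left(3,-4 \right)} 26 \cdot 37 = \left(10 + 3^{2} - 21 - -20 + 3 \left(-4\right)\right) 26 \cdot 37 = \left(10 + 9 - 21 + 20 - 12\right) 26 \cdot 37 = 6 \cdot 26 \cdot 37 = 156 \cdot 37 = 5772$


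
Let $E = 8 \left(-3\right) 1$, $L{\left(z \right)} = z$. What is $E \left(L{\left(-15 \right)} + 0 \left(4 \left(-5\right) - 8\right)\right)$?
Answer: $360$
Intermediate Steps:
$E = -24$ ($E = \left(-24\right) 1 = -24$)
$E \left(L{\left(-15 \right)} + 0 \left(4 \left(-5\right) - 8\right)\right) = - 24 \left(-15 + 0 \left(4 \left(-5\right) - 8\right)\right) = - 24 \left(-15 + 0 \left(-20 - 8\right)\right) = - 24 \left(-15 + 0 \left(-28\right)\right) = - 24 \left(-15 + 0\right) = \left(-24\right) \left(-15\right) = 360$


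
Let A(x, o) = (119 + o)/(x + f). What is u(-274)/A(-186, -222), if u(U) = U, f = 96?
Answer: -24660/103 ≈ -239.42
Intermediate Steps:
A(x, o) = (119 + o)/(96 + x) (A(x, o) = (119 + o)/(x + 96) = (119 + o)/(96 + x))
u(-274)/A(-186, -222) = -274*(96 - 186)/(119 - 222) = -274/(-103/(-90)) = -274/((-1/90*(-103))) = -274/103/90 = -274*90/103 = -24660/103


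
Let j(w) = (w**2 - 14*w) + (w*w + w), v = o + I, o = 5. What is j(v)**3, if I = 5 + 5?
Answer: 16581375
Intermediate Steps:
I = 10
v = 15 (v = 5 + 10 = 15)
j(w) = -13*w + 2*w**2 (j(w) = (w**2 - 14*w) + (w**2 + w) = (w**2 - 14*w) + (w + w**2) = -13*w + 2*w**2)
j(v)**3 = (15*(-13 + 2*15))**3 = (15*(-13 + 30))**3 = (15*17)**3 = 255**3 = 16581375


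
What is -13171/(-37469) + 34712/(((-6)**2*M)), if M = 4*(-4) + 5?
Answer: -323852053/3709431 ≈ -87.305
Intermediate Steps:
M = -11 (M = -16 + 5 = -11)
-13171/(-37469) + 34712/(((-6)**2*M)) = -13171/(-37469) + 34712/(((-6)**2*(-11))) = -13171*(-1/37469) + 34712/((36*(-11))) = 13171/37469 + 34712/(-396) = 13171/37469 + 34712*(-1/396) = 13171/37469 - 8678/99 = -323852053/3709431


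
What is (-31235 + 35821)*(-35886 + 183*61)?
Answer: -113379678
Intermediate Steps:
(-31235 + 35821)*(-35886 + 183*61) = 4586*(-35886 + 11163) = 4586*(-24723) = -113379678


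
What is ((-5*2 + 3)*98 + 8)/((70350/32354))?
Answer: -522286/1675 ≈ -311.81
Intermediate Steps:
((-5*2 + 3)*98 + 8)/((70350/32354)) = ((-10 + 3)*98 + 8)/((70350*(1/32354))) = (-7*98 + 8)/(5025/2311) = (-686 + 8)*(2311/5025) = -678*2311/5025 = -522286/1675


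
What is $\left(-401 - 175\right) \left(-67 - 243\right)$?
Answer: $178560$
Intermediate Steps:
$\left(-401 - 175\right) \left(-67 - 243\right) = \left(-576\right) \left(-310\right) = 178560$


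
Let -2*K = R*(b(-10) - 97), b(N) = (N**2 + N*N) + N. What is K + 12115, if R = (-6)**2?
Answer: 10441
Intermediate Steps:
b(N) = N + 2*N**2 (b(N) = (N**2 + N**2) + N = 2*N**2 + N = N + 2*N**2)
R = 36
K = -1674 (K = -18*(-10*(1 + 2*(-10)) - 97) = -18*(-10*(1 - 20) - 97) = -18*(-10*(-19) - 97) = -18*(190 - 97) = -18*93 = -1/2*3348 = -1674)
K + 12115 = -1674 + 12115 = 10441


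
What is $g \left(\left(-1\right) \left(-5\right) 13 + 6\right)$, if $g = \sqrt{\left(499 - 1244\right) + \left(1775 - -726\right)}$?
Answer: $142 \sqrt{439} \approx 2975.2$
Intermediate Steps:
$g = 2 \sqrt{439}$ ($g = \sqrt{\left(499 - 1244\right) + \left(1775 + 726\right)} = \sqrt{-745 + 2501} = \sqrt{1756} = 2 \sqrt{439} \approx 41.905$)
$g \left(\left(-1\right) \left(-5\right) 13 + 6\right) = 2 \sqrt{439} \left(\left(-1\right) \left(-5\right) 13 + 6\right) = 2 \sqrt{439} \left(5 \cdot 13 + 6\right) = 2 \sqrt{439} \left(65 + 6\right) = 2 \sqrt{439} \cdot 71 = 142 \sqrt{439}$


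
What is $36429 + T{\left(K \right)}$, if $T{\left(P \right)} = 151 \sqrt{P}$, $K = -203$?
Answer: $36429 + 151 i \sqrt{203} \approx 36429.0 + 2151.4 i$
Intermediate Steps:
$36429 + T{\left(K \right)} = 36429 + 151 \sqrt{-203} = 36429 + 151 i \sqrt{203}$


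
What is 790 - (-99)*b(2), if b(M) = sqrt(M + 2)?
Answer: 988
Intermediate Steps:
b(M) = sqrt(2 + M)
790 - (-99)*b(2) = 790 - (-99)*sqrt(2 + 2) = 790 - (-99)*sqrt(4) = 790 - (-99)*2 = 790 - 1*(-198) = 790 + 198 = 988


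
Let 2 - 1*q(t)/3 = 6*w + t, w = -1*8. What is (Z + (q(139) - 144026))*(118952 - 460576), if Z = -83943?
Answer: 77970895264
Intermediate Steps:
w = -8
q(t) = 150 - 3*t (q(t) = 6 - 3*(6*(-8) + t) = 6 - 3*(-48 + t) = 6 + (144 - 3*t) = 150 - 3*t)
(Z + (q(139) - 144026))*(118952 - 460576) = (-83943 + ((150 - 3*139) - 144026))*(118952 - 460576) = (-83943 + ((150 - 417) - 144026))*(-341624) = (-83943 + (-267 - 144026))*(-341624) = (-83943 - 144293)*(-341624) = -228236*(-341624) = 77970895264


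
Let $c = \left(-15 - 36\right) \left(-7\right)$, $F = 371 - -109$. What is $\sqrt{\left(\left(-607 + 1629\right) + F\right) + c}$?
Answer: $13 \sqrt{11} \approx 43.116$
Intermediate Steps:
$F = 480$ ($F = 371 + 109 = 480$)
$c = 357$ ($c = \left(-15 - 36\right) \left(-7\right) = \left(-51\right) \left(-7\right) = 357$)
$\sqrt{\left(\left(-607 + 1629\right) + F\right) + c} = \sqrt{\left(\left(-607 + 1629\right) + 480\right) + 357} = \sqrt{\left(1022 + 480\right) + 357} = \sqrt{1502 + 357} = \sqrt{1859} = 13 \sqrt{11}$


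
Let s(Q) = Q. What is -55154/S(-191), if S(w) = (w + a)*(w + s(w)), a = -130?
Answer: -27577/61311 ≈ -0.44979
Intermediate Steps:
S(w) = 2*w*(-130 + w) (S(w) = (w - 130)*(w + w) = (-130 + w)*(2*w) = 2*w*(-130 + w))
-55154/S(-191) = -55154*(-1/(382*(-130 - 191))) = -55154/(2*(-191)*(-321)) = -55154/122622 = -55154*1/122622 = -27577/61311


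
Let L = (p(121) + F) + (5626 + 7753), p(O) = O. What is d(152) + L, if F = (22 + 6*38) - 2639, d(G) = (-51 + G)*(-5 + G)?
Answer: 25958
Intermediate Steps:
F = -2389 (F = (22 + 228) - 2639 = 250 - 2639 = -2389)
L = 11111 (L = (121 - 2389) + (5626 + 7753) = -2268 + 13379 = 11111)
d(152) + L = (255 + 152² - 56*152) + 11111 = (255 + 23104 - 8512) + 11111 = 14847 + 11111 = 25958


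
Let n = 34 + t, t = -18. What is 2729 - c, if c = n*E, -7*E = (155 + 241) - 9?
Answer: 25295/7 ≈ 3613.6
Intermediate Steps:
n = 16 (n = 34 - 18 = 16)
E = -387/7 (E = -((155 + 241) - 9)/7 = -(396 - 9)/7 = -⅐*387 = -387/7 ≈ -55.286)
c = -6192/7 (c = 16*(-387/7) = -6192/7 ≈ -884.57)
2729 - c = 2729 - 1*(-6192/7) = 2729 + 6192/7 = 25295/7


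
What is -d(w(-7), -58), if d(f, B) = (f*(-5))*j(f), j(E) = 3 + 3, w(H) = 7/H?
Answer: -30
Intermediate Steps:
j(E) = 6
d(f, B) = -30*f (d(f, B) = (f*(-5))*6 = -5*f*6 = -30*f)
-d(w(-7), -58) = -(-30)*7/(-7) = -(-30)*7*(-⅐) = -(-30)*(-1) = -1*30 = -30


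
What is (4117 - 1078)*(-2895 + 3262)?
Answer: 1115313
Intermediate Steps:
(4117 - 1078)*(-2895 + 3262) = 3039*367 = 1115313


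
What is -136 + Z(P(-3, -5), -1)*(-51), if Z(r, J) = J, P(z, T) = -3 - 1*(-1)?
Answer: -85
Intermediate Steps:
P(z, T) = -2 (P(z, T) = -3 + 1 = -2)
-136 + Z(P(-3, -5), -1)*(-51) = -136 - 1*(-51) = -136 + 51 = -85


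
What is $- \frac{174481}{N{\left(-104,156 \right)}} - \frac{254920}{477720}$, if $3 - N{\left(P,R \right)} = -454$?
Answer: $- \frac{2086739044}{5457951} \approx -382.33$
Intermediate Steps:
$N{\left(P,R \right)} = 457$ ($N{\left(P,R \right)} = 3 - -454 = 3 + 454 = 457$)
$- \frac{174481}{N{\left(-104,156 \right)}} - \frac{254920}{477720} = - \frac{174481}{457} - \frac{254920}{477720} = \left(-174481\right) \frac{1}{457} - \frac{6373}{11943} = - \frac{174481}{457} - \frac{6373}{11943} = - \frac{2086739044}{5457951}$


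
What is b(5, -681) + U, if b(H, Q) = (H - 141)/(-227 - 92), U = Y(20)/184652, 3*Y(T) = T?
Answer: 18836099/44177991 ≈ 0.42637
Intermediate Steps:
Y(T) = T/3
U = 5/138489 (U = ((⅓)*20)/184652 = (20/3)*(1/184652) = 5/138489 ≈ 3.6104e-5)
b(H, Q) = 141/319 - H/319 (b(H, Q) = (-141 + H)/(-319) = (-141 + H)*(-1/319) = 141/319 - H/319)
b(5, -681) + U = (141/319 - 1/319*5) + 5/138489 = (141/319 - 5/319) + 5/138489 = 136/319 + 5/138489 = 18836099/44177991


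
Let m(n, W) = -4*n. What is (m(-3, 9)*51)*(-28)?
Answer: -17136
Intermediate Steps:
(m(-3, 9)*51)*(-28) = (-4*(-3)*51)*(-28) = (12*51)*(-28) = 612*(-28) = -17136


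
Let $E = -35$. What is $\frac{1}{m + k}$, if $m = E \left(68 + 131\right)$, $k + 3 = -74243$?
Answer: $- \frac{1}{81211} \approx -1.2314 \cdot 10^{-5}$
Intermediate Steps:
$k = -74246$ ($k = -3 - 74243 = -74246$)
$m = -6965$ ($m = - 35 \left(68 + 131\right) = \left(-35\right) 199 = -6965$)
$\frac{1}{m + k} = \frac{1}{-6965 - 74246} = \frac{1}{-81211} = - \frac{1}{81211}$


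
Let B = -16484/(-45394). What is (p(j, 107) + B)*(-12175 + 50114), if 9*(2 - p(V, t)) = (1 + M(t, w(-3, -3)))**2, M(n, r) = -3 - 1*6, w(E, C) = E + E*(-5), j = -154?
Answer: -36796429076/204273 ≈ -1.8013e+5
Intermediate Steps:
w(E, C) = -4*E (w(E, C) = E - 5*E = -4*E)
M(n, r) = -9 (M(n, r) = -3 - 6 = -9)
p(V, t) = -46/9 (p(V, t) = 2 - (1 - 9)**2/9 = 2 - 1/9*(-8)**2 = 2 - 1/9*64 = 2 - 64/9 = -46/9)
B = 8242/22697 (B = -16484*(-1/45394) = 8242/22697 ≈ 0.36313)
(p(j, 107) + B)*(-12175 + 50114) = (-46/9 + 8242/22697)*(-12175 + 50114) = -969884/204273*37939 = -36796429076/204273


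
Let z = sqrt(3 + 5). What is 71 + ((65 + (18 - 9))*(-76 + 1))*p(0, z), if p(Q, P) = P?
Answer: 71 - 11100*sqrt(2) ≈ -15627.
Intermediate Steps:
z = 2*sqrt(2) (z = sqrt(8) = 2*sqrt(2) ≈ 2.8284)
71 + ((65 + (18 - 9))*(-76 + 1))*p(0, z) = 71 + ((65 + (18 - 9))*(-76 + 1))*(2*sqrt(2)) = 71 + ((65 + 9)*(-75))*(2*sqrt(2)) = 71 + (74*(-75))*(2*sqrt(2)) = 71 - 11100*sqrt(2)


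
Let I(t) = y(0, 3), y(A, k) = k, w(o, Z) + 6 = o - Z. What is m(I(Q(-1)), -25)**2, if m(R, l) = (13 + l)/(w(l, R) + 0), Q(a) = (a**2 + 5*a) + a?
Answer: 36/289 ≈ 0.12457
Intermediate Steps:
w(o, Z) = -6 + o - Z (w(o, Z) = -6 + (o - Z) = -6 + o - Z)
Q(a) = a**2 + 6*a
I(t) = 3
m(R, l) = (13 + l)/(-6 + l - R) (m(R, l) = (13 + l)/((-6 + l - R) + 0) = (13 + l)/(-6 + l - R))
m(I(Q(-1)), -25)**2 = ((13 - 25)/(-6 - 25 - 1*3))**2 = (-12/(-6 - 25 - 3))**2 = (-12/(-34))**2 = (-1/34*(-12))**2 = (6/17)**2 = 36/289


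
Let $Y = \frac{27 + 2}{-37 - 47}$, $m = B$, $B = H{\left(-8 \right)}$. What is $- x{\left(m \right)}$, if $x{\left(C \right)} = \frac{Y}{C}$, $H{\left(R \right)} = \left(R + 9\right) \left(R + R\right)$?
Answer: $- \frac{29}{1344} \approx -0.021577$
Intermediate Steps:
$H{\left(R \right)} = 2 R \left(9 + R\right)$ ($H{\left(R \right)} = \left(9 + R\right) 2 R = 2 R \left(9 + R\right)$)
$B = -16$ ($B = 2 \left(-8\right) \left(9 - 8\right) = 2 \left(-8\right) 1 = -16$)
$m = -16$
$Y = - \frac{29}{84}$ ($Y = \frac{29}{-84} = 29 \left(- \frac{1}{84}\right) = - \frac{29}{84} \approx -0.34524$)
$x{\left(C \right)} = - \frac{29}{84 C}$
$- x{\left(m \right)} = - \frac{-29}{84 \left(-16\right)} = - \frac{\left(-29\right) \left(-1\right)}{84 \cdot 16} = \left(-1\right) \frac{29}{1344} = - \frac{29}{1344}$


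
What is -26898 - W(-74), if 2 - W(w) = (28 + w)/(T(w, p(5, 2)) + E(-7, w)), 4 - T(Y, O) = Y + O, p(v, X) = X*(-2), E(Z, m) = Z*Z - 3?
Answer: -1721623/64 ≈ -26900.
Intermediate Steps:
E(Z, m) = -3 + Z² (E(Z, m) = Z² - 3 = -3 + Z²)
p(v, X) = -2*X
T(Y, O) = 4 - O - Y (T(Y, O) = 4 - (Y + O) = 4 - (O + Y) = 4 + (-O - Y) = 4 - O - Y)
W(w) = 2 - (28 + w)/(54 - w) (W(w) = 2 - (28 + w)/((4 - (-2)*2 - w) + (-3 + (-7)²)) = 2 - (28 + w)/((4 - 1*(-4) - w) + (-3 + 49)) = 2 - (28 + w)/((4 + 4 - w) + 46) = 2 - (28 + w)/((8 - w) + 46) = 2 - (28 + w)/(54 - w))
-26898 - W(-74) = -26898 - (-80 + 3*(-74))/(-54 - 74) = -26898 - (-80 - 222)/(-128) = -26898 - (-1)*(-302)/128 = -26898 - 1*151/64 = -26898 - 151/64 = -1721623/64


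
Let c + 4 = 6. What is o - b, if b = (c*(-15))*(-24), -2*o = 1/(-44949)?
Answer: -64726559/89898 ≈ -720.00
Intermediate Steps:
c = 2 (c = -4 + 6 = 2)
o = 1/89898 (o = -½/(-44949) = -½*(-1/44949) = 1/89898 ≈ 1.1124e-5)
b = 720 (b = (2*(-15))*(-24) = -30*(-24) = 720)
o - b = 1/89898 - 1*720 = 1/89898 - 720 = -64726559/89898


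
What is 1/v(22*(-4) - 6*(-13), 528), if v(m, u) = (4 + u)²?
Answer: 1/283024 ≈ 3.5333e-6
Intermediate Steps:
1/v(22*(-4) - 6*(-13), 528) = 1/((4 + 528)²) = 1/(532²) = 1/283024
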